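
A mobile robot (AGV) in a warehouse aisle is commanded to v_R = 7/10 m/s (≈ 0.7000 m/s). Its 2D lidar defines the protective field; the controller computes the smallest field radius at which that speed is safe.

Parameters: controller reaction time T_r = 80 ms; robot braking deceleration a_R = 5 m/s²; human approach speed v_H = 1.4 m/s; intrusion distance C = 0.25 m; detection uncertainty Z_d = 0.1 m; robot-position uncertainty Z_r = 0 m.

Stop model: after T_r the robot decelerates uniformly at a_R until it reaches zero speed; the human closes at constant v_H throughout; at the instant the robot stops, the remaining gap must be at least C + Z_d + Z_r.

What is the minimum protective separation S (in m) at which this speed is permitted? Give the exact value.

stop time T_s = (7/10)/5 = 0.1400 s
reaction-phase robot travel = 0.7000·0.0800 = 0.0560 m
robot under decel: 0.7000²/(2·5.0000) = 0.0490 m
human over T_r+T_s: 1.4000·(0.0800+0.1400) = 0.3080 m
C+Z_d+Z_r = 0.2500+0.1000+0.0000 = 0.3500 m
S_min ≈ 0.0560+0.0490+0.3080+0.3500  ⇒  S_min = 763/1000 m

S_min = 763/1000 m = 0.7630 m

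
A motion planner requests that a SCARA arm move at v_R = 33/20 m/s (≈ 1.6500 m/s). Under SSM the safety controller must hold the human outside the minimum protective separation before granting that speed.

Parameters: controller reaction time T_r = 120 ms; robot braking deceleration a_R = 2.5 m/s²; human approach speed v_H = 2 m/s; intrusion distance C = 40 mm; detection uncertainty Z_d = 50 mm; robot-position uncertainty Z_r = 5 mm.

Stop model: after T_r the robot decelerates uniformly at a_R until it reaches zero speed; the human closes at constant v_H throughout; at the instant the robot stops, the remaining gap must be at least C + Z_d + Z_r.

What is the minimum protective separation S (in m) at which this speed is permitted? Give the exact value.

S_min = 959/400 m = 2.3975 m

stop time T_s = (33/20)/(5/2) = 0.6600 s
robot in T_r: 1.6500·0.1200 = 0.1980 m
robot covers 1.6500·0.6600 − ½·2.5000·0.6600² = 0.5445 m while stopping
person approaches 2.0000·(0.1200+0.6600) = 1.5600 m
margins: 0.0400+0.0500+0.0050 = 0.0950 m
S_min ≈ 0.1980+0.5445+1.5600+0.0950  ⇒  S_min = 959/400 m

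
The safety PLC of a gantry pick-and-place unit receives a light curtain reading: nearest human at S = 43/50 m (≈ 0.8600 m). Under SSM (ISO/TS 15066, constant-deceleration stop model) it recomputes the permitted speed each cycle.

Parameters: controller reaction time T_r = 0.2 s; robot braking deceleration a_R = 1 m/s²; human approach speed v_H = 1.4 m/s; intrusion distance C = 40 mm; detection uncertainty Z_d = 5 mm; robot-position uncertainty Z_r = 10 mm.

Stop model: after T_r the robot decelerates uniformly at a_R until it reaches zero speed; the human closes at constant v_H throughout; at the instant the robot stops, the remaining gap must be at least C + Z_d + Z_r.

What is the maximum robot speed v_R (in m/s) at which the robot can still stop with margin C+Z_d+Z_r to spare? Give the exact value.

quadratic (1/2)·v² + (8/5)·v + (-21/40) = 0
  disc = (8/5)² − 4·(1/2)·(-21/40) = 361/100 ; √disc = 19/10
  v_R = (−(8/5) + 19/10) / (2·(1/2)) = 3/10 m/s
check:
braking lasts T_s = (3/10)/1 = 0.3000 s
robot covers v_R·T_r = 0.3000·0.2000 = 0.0600 m before braking
robot covers 0.3000·0.3000 − ½·1.0000·0.3000² = 0.0450 m while stopping
person approaches 1.4000·(0.2000+0.3000) = 0.7000 m
C+Z_d+Z_r = 0.0400+0.0050+0.0100 = 0.0550 m
sum ≈ 0.0600+0.0450+0.7000+0.0550 ≈ 0.8600 m = S ✓

v_R_max = 3/10 m/s = 0.3000 m/s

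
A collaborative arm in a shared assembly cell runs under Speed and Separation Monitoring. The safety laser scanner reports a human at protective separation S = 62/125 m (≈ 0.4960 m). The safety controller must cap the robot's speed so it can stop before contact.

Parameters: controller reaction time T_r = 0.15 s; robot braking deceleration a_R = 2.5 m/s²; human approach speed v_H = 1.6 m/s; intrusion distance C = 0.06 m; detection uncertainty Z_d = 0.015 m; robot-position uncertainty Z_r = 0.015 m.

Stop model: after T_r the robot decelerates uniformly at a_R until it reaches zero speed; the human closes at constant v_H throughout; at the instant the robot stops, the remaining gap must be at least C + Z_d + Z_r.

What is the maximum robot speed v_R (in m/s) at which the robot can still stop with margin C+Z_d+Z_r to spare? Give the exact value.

v_R_max = 1/5 m/s = 0.2000 m/s

collect terms ⇒ (1/5)·v_R² + (79/100)·v_R + (-83/500) = 0
  disc = (79/100)² − 4·(1/5)·(-83/500) = 7569/10000 ; √disc = 87/100
  v_R = (−(79/100) + 87/100) / (2·(1/5)) = 1/5 m/s
check:
T_s = v_R/a_R = (1/5)/(5/2) = 0.0800 s
robot in T_r: 0.2000·0.1500 = 0.0300 m
robot under decel: 0.2000²/(2·2.5000) = 0.0080 m
human over T_r+T_s: 1.6000·(0.1500+0.0800) = 0.3680 m
margins: 0.0600+0.0150+0.0150 = 0.0900 m
sum ≈ 0.0300+0.0080+0.3680+0.0900 ≈ 0.4960 m = S ✓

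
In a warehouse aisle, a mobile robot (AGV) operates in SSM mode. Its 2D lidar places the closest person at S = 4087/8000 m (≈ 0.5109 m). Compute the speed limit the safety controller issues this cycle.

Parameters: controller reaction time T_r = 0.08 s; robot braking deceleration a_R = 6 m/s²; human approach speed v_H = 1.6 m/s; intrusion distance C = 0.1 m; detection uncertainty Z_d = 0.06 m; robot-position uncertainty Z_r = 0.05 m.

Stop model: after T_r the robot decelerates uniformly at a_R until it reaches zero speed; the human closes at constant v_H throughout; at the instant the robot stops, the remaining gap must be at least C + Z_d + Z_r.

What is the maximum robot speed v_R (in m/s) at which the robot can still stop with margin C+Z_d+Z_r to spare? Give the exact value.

at the boundary: (1/12)·v² + (26/75)·v + (-1383/8000) = 0
  disc = (26/75)² − 4·(1/12)·(-1383/8000) = 64009/360000 ; √disc = 253/600
  v_R = (−(26/75) + 253/600) / (2·(1/12)) = 9/20 m/s
check:
braking lasts T_s = (9/20)/6 = 0.0750 s
reaction-phase robot travel = 0.4500·0.0800 = 0.0360 m
robot covers 0.4500·0.0750 − ½·6.0000·0.0750² = 0.0169 m while stopping
human over T_r+T_s: 1.6000·(0.0800+0.0750) = 0.2480 m
residual clearance needed = 0.1000+0.0600+0.0500 = 0.2100 m
sum ≈ 0.0360+0.0169+0.2480+0.2100 ≈ 0.5109 m = S ✓

v_R_max = 9/20 m/s = 0.4500 m/s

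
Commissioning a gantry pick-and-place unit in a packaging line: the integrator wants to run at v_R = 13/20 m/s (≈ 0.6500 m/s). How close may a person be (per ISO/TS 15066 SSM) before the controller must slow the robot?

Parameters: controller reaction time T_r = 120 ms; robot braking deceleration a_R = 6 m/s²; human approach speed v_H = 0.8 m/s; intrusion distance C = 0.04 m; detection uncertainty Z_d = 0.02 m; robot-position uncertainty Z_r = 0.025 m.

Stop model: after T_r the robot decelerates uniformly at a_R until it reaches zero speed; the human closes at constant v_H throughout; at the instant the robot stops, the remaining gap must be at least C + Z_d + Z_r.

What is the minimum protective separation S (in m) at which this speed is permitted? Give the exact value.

S_min = 3047/8000 m = 0.3809 m

stop time T_s = (13/20)/6 = 0.1083 s
robot in T_r: 0.6500·0.1200 = 0.0780 m
robot under decel: 0.6500²/(2·6.0000) = 0.0352 m
human over T_r+T_s: 0.8000·(0.1200+0.1083) = 0.1827 m
residual clearance needed = 0.0400+0.0200+0.0250 = 0.0850 m
S_min ≈ 0.0780+0.0352+0.1827+0.0850  ⇒  S_min = 3047/8000 m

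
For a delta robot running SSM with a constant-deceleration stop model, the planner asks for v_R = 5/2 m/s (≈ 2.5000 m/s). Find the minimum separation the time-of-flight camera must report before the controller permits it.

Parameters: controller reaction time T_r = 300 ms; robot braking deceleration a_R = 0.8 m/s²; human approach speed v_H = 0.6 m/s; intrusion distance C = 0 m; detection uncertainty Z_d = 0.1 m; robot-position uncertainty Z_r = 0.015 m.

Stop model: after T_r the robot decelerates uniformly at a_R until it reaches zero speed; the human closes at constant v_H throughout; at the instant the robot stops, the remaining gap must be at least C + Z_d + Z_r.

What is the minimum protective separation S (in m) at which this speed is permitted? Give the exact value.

T_s = v_R/a_R = (5/2)/(4/5) = 3.1250 s
reaction-phase robot travel = 2.5000·0.3000 = 0.7500 m
robot under decel: 2.5000²/(2·0.8000) = 3.9062 m
human closes 0.6000·3.4250 = 2.0550 m
margins: 0.0000+0.1000+0.0150 = 0.1150 m
S_min ≈ 0.7500+3.9062+2.0550+0.1150  ⇒  S_min = 5461/800 m

S_min = 5461/800 m = 6.8262 m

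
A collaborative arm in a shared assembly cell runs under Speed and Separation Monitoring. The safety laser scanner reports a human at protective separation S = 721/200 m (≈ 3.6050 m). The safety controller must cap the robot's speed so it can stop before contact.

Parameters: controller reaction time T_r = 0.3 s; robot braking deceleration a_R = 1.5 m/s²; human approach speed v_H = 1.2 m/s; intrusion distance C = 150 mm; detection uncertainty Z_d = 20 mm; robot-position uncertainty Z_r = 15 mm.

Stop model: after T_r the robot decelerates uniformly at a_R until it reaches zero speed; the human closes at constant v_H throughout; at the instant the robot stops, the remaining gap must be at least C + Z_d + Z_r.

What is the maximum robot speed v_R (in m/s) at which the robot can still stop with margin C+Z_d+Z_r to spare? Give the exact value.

collect terms ⇒ (1/3)·v_R² + (11/10)·v_R + (-153/50) = 0
  disc = (11/10)² − 4·(1/3)·(-153/50) = 529/100 ; √disc = 23/10
  v_R = (−(11/10) + 23/10) / (2·(1/3)) = 9/5 m/s
check:
braking lasts T_s = (9/5)/(3/2) = 1.2000 s
robot covers v_R·T_r = 1.8000·0.3000 = 0.5400 m before braking
braking distance = 1.8000²/(2·1.5000) = 1.0800 m
human closes 1.2000·1.5000 = 1.8000 m
C+Z_d+Z_r = 0.1500+0.0200+0.0150 = 0.1850 m
sum ≈ 0.5400+1.0800+1.8000+0.1850 ≈ 3.6050 m = S ✓

v_R_max = 9/5 m/s = 1.8000 m/s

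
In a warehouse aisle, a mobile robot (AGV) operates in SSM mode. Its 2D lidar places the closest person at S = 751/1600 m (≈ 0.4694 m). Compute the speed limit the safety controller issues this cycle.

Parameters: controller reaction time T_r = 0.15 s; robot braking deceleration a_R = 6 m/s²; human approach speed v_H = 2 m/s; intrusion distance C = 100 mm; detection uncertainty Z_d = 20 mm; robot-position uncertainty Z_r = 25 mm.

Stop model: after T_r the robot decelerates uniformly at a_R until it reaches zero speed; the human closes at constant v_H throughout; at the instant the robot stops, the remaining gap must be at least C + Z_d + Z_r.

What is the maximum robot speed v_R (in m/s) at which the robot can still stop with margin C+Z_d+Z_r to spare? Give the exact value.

v_R_max = 1/20 m/s = 0.0500 m/s

at the boundary: (1/12)·v² + (29/60)·v + (-39/1600) = 0
  disc = (29/60)² − 4·(1/12)·(-39/1600) = 3481/14400 ; √disc = 59/120
  v_R = (−(29/60) + 59/120) / (2·(1/12)) = 1/20 m/s
check:
stop time T_s = (1/20)/6 = 0.0083 s
robot covers v_R·T_r = 0.0500·0.1500 = 0.0075 m before braking
robot under decel: 0.0500²/(2·6.0000) = 0.0002 m
human over T_r+T_s: 2.0000·(0.1500+0.0083) = 0.3167 m
C+Z_d+Z_r = 0.1000+0.0200+0.0250 = 0.1450 m
sum ≈ 0.0075+0.0002+0.3167+0.1450 ≈ 0.4694 m = S ✓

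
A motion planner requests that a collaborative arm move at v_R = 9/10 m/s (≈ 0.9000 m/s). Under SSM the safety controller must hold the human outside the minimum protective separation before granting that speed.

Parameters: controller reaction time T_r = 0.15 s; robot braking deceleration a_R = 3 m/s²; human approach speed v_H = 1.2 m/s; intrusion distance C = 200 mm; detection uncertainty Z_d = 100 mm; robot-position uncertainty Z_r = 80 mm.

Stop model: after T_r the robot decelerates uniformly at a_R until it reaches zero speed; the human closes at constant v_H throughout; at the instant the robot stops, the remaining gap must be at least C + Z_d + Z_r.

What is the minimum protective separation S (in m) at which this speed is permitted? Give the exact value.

S_min = 119/100 m = 1.1900 m

braking lasts T_s = (9/10)/3 = 0.3000 s
robot in T_r: 0.9000·0.1500 = 0.1350 m
braking distance = 0.9000²/(2·3.0000) = 0.1350 m
person approaches 1.2000·(0.1500+0.3000) = 0.5400 m
margins: 0.2000+0.1000+0.0800 = 0.3800 m
S_min ≈ 0.1350+0.1350+0.5400+0.3800  ⇒  S_min = 119/100 m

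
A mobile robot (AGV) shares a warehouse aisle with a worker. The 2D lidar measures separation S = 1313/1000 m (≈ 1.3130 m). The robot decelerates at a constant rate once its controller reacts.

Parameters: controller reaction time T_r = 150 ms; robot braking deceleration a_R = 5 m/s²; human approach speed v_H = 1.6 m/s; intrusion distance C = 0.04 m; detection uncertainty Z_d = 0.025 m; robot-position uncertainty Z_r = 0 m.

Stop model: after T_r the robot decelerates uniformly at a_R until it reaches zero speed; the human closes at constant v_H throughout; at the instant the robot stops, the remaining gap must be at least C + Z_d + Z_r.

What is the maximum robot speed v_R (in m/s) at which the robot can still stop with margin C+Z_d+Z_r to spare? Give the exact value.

v_R_max = 8/5 m/s = 1.6000 m/s

quadratic (1/10)·v² + (47/100)·v + (-126/125) = 0
  disc = (47/100)² − 4·(1/10)·(-126/125) = 6241/10000 ; √disc = 79/100
  v_R = (−(47/100) + 79/100) / (2·(1/10)) = 8/5 m/s
check:
T_s = v_R/a_R = (8/5)/5 = 0.3200 s
reaction-phase robot travel = 1.6000·0.1500 = 0.2400 m
robot covers 1.6000·0.3200 − ½·5.0000·0.3200² = 0.2560 m while stopping
human closes 1.6000·0.4700 = 0.7520 m
C+Z_d+Z_r = 0.0400+0.0250+0.0000 = 0.0650 m
sum ≈ 0.2400+0.2560+0.7520+0.0650 ≈ 1.3130 m = S ✓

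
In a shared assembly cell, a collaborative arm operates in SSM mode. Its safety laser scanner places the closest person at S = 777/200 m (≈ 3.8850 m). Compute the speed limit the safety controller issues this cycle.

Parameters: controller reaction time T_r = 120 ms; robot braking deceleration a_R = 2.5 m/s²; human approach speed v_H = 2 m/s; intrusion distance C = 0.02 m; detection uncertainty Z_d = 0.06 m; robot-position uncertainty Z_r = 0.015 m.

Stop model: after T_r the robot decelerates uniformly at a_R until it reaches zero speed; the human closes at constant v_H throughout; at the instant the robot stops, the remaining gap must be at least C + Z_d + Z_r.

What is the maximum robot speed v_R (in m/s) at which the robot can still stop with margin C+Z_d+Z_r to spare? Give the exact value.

v_R_max = 5/2 m/s = 2.5000 m/s

at the boundary: (1/5)·v² + (23/25)·v + (-71/20) = 0
  disc = (23/25)² − 4·(1/5)·(-71/20) = 2304/625 ; √disc = 48/25
  v_R = (−(23/25) + 48/25) / (2·(1/5)) = 5/2 m/s
check:
T_s = v_R/a_R = (5/2)/(5/2) = 1.0000 s
robot in T_r: 2.5000·0.1200 = 0.3000 m
braking distance = 2.5000²/(2·2.5000) = 1.2500 m
human closes 2.0000·1.1200 = 2.2400 m
margins: 0.0200+0.0600+0.0150 = 0.0950 m
sum ≈ 0.3000+1.2500+2.2400+0.0950 ≈ 3.8850 m = S ✓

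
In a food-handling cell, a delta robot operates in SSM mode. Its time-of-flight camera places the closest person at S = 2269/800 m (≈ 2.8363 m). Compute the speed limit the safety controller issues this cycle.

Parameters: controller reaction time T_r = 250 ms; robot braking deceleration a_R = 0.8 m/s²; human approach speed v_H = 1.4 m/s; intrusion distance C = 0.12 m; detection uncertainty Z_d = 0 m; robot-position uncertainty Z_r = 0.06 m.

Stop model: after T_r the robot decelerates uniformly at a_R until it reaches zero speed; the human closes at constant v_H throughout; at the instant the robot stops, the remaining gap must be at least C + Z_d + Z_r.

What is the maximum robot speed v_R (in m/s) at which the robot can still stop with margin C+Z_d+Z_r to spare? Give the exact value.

at the boundary: (5/8)·v² + (2)·v + (-369/160) = 0
  disc = (2)² − 4·(5/8)·(-369/160) = 625/64 ; √disc = 25/8
  v_R = (−(2) + 25/8) / (2·(5/8)) = 9/10 m/s
check:
stop time T_s = (9/10)/(4/5) = 1.1250 s
reaction-phase robot travel = 0.9000·0.2500 = 0.2250 m
robot under decel: 0.9000²/(2·0.8000) = 0.5062 m
human over T_r+T_s: 1.4000·(0.2500+1.1250) = 1.9250 m
C+Z_d+Z_r = 0.1200+0.0000+0.0600 = 0.1800 m
sum ≈ 0.2250+0.5062+1.9250+0.1800 ≈ 2.8363 m = S ✓

v_R_max = 9/10 m/s = 0.9000 m/s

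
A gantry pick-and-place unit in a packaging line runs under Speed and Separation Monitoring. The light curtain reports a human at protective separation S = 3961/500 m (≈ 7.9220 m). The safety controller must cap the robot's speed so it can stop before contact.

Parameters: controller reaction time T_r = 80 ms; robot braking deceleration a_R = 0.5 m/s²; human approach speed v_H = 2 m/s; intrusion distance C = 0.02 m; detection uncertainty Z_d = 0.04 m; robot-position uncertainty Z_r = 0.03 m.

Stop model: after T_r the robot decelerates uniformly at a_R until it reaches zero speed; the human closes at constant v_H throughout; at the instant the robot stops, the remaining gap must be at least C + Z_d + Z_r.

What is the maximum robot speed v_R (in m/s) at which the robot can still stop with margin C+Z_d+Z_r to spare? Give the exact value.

quadratic (1)·v² + (102/25)·v + (-959/125) = 0
  disc = (102/25)² − 4·(1)·(-959/125) = 29584/625 ; √disc = 172/25
  v_R = (−(102/25) + 172/25) / (2·(1)) = 7/5 m/s
check:
T_s = v_R/a_R = (7/5)/(1/2) = 2.8000 s
robot covers v_R·T_r = 1.4000·0.0800 = 0.1120 m before braking
robot covers 1.4000·2.8000 − ½·0.5000·2.8000² = 1.9600 m while stopping
human over T_r+T_s: 2.0000·(0.0800+2.8000) = 5.7600 m
residual clearance needed = 0.0200+0.0400+0.0300 = 0.0900 m
sum ≈ 0.1120+1.9600+5.7600+0.0900 ≈ 7.9220 m = S ✓

v_R_max = 7/5 m/s = 1.4000 m/s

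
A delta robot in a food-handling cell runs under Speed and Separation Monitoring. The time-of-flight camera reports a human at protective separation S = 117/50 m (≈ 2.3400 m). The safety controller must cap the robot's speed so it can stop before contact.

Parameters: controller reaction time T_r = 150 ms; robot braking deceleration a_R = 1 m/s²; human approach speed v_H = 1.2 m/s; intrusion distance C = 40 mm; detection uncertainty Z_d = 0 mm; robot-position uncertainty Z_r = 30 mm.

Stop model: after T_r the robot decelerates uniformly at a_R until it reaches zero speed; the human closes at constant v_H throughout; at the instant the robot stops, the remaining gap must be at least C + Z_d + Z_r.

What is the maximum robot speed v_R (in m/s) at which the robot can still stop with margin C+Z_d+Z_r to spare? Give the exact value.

quadratic (1/2)·v² + (27/20)·v + (-209/100) = 0
  disc = (27/20)² − 4·(1/2)·(-209/100) = 2401/400 ; √disc = 49/20
  v_R = (−(27/20) + 49/20) / (2·(1/2)) = 11/10 m/s
check:
T_s = v_R/a_R = (11/10)/1 = 1.1000 s
robot in T_r: 1.1000·0.1500 = 0.1650 m
braking distance = 1.1000²/(2·1.0000) = 0.6050 m
human over T_r+T_s: 1.2000·(0.1500+1.1000) = 1.5000 m
C+Z_d+Z_r = 0.0400+0.0000+0.0300 = 0.0700 m
sum ≈ 0.1650+0.6050+1.5000+0.0700 ≈ 2.3400 m = S ✓

v_R_max = 11/10 m/s = 1.1000 m/s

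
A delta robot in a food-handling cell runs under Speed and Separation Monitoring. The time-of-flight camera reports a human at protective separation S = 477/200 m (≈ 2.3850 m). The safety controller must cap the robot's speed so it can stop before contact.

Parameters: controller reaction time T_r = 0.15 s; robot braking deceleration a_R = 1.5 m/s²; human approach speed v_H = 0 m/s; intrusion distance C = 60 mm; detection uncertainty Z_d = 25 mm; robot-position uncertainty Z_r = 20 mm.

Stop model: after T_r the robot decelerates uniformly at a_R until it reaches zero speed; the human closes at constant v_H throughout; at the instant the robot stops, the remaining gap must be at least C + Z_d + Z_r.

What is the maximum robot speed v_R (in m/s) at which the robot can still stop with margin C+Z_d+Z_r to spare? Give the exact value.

v_R_max = 12/5 m/s = 2.4000 m/s

quadratic (1/3)·v² + (3/20)·v + (-57/25) = 0
  disc = (3/20)² − 4·(1/3)·(-57/25) = 49/16 ; √disc = 7/4
  v_R = (−(3/20) + 7/4) / (2·(1/3)) = 12/5 m/s
check:
braking lasts T_s = (12/5)/(3/2) = 1.6000 s
robot in T_r: 2.4000·0.1500 = 0.3600 m
robot covers 2.4000·1.6000 − ½·1.5000·1.6000² = 1.9200 m while stopping
human over T_r+T_s: 0.0000·(0.1500+1.6000) = 0.0000 m
C+Z_d+Z_r = 0.0600+0.0250+0.0200 = 0.1050 m
sum ≈ 0.3600+1.9200+0.0000+0.1050 ≈ 2.3850 m = S ✓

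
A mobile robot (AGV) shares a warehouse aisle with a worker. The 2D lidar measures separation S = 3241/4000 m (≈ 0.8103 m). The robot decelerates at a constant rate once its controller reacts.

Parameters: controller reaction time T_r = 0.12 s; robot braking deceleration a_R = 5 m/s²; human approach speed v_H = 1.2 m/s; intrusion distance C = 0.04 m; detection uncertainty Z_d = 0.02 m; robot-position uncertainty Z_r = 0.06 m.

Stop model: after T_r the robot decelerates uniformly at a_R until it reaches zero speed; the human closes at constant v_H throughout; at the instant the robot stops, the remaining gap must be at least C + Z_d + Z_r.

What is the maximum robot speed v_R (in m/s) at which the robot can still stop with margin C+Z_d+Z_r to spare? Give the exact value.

v_R_max = 23/20 m/s = 1.1500 m/s

quadratic (1/10)·v² + (9/25)·v + (-437/800) = 0
  disc = (9/25)² − 4·(1/10)·(-437/800) = 3481/10000 ; √disc = 59/100
  v_R = (−(9/25) + 59/100) / (2·(1/10)) = 23/20 m/s
check:
stop time T_s = (23/20)/5 = 0.2300 s
reaction-phase robot travel = 1.1500·0.1200 = 0.1380 m
robot under decel: 1.1500²/(2·5.0000) = 0.1323 m
person approaches 1.2000·(0.1200+0.2300) = 0.4200 m
C+Z_d+Z_r = 0.0400+0.0200+0.0600 = 0.1200 m
sum ≈ 0.1380+0.1323+0.4200+0.1200 ≈ 0.8103 m = S ✓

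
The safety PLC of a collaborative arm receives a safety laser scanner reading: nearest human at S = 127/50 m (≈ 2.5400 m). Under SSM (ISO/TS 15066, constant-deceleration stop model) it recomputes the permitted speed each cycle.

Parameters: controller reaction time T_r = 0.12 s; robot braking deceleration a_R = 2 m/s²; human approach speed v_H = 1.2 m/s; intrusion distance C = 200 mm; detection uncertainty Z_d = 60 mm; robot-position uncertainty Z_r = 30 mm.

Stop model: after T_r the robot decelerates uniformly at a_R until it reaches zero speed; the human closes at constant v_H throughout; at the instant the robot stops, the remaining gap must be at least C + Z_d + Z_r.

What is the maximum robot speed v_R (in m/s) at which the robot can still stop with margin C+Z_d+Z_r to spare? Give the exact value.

quadratic (1/4)·v² + (18/25)·v + (-1053/500) = 0
  disc = (18/25)² − 4·(1/4)·(-1053/500) = 6561/2500 ; √disc = 81/50
  v_R = (−(18/25) + 81/50) / (2·(1/4)) = 9/5 m/s
check:
T_s = v_R/a_R = (9/5)/2 = 0.9000 s
robot covers v_R·T_r = 1.8000·0.1200 = 0.2160 m before braking
robot under decel: 1.8000²/(2·2.0000) = 0.8100 m
human over T_r+T_s: 1.2000·(0.1200+0.9000) = 1.2240 m
residual clearance needed = 0.2000+0.0600+0.0300 = 0.2900 m
sum ≈ 0.2160+0.8100+1.2240+0.2900 ≈ 2.5400 m = S ✓

v_R_max = 9/5 m/s = 1.8000 m/s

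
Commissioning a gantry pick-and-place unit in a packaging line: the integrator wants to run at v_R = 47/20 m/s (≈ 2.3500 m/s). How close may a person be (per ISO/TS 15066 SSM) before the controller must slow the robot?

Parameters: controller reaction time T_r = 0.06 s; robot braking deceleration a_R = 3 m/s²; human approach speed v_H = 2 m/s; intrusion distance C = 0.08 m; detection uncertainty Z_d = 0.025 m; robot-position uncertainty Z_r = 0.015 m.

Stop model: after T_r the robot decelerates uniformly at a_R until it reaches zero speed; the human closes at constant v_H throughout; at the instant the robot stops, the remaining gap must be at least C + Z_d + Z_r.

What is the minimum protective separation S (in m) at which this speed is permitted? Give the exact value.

S_min = 34417/12000 m = 2.8681 m

braking lasts T_s = (47/20)/3 = 0.7833 s
robot covers v_R·T_r = 2.3500·0.0600 = 0.1410 m before braking
braking distance = 2.3500²/(2·3.0000) = 0.9204 m
person approaches 2.0000·(0.0600+0.7833) = 1.6867 m
margins: 0.0800+0.0250+0.0150 = 0.1200 m
S_min ≈ 0.1410+0.9204+1.6867+0.1200  ⇒  S_min = 34417/12000 m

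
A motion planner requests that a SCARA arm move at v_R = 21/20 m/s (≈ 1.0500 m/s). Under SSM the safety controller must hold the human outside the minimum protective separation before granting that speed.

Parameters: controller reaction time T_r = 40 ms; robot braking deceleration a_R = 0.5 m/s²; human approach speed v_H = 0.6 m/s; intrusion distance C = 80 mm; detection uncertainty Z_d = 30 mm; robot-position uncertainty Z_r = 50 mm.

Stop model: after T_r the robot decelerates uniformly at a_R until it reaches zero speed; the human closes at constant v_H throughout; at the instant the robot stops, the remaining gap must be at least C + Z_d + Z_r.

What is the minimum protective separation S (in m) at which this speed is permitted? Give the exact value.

T_s = v_R/a_R = (21/20)/(1/2) = 2.1000 s
reaction-phase robot travel = 1.0500·0.0400 = 0.0420 m
robot covers 1.0500·2.1000 − ½·0.5000·2.1000² = 1.1025 m while stopping
human closes 0.6000·2.1400 = 1.2840 m
residual clearance needed = 0.0800+0.0300+0.0500 = 0.1600 m
S_min ≈ 0.0420+1.1025+1.2840+0.1600  ⇒  S_min = 5177/2000 m

S_min = 5177/2000 m = 2.5885 m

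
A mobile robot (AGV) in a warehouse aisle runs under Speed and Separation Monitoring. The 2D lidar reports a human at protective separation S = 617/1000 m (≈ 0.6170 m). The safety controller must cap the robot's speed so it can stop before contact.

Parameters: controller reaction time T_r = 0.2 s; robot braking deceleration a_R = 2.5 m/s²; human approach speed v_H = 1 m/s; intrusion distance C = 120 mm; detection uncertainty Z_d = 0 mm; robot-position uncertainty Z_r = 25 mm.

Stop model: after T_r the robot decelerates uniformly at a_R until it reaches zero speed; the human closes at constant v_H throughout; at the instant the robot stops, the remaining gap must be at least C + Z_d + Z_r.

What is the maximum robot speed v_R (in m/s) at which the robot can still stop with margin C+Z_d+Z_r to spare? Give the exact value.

v_R_max = 2/5 m/s = 0.4000 m/s

collect terms ⇒ (1/5)·v_R² + (3/5)·v_R + (-34/125) = 0
  disc = (3/5)² − 4·(1/5)·(-34/125) = 361/625 ; √disc = 19/25
  v_R = (−(3/5) + 19/25) / (2·(1/5)) = 2/5 m/s
check:
braking lasts T_s = (2/5)/(5/2) = 0.1600 s
reaction-phase robot travel = 0.4000·0.2000 = 0.0800 m
robot covers 0.4000·0.1600 − ½·2.5000·0.1600² = 0.0320 m while stopping
human over T_r+T_s: 1.0000·(0.2000+0.1600) = 0.3600 m
residual clearance needed = 0.1200+0.0000+0.0250 = 0.1450 m
sum ≈ 0.0800+0.0320+0.3600+0.1450 ≈ 0.6170 m = S ✓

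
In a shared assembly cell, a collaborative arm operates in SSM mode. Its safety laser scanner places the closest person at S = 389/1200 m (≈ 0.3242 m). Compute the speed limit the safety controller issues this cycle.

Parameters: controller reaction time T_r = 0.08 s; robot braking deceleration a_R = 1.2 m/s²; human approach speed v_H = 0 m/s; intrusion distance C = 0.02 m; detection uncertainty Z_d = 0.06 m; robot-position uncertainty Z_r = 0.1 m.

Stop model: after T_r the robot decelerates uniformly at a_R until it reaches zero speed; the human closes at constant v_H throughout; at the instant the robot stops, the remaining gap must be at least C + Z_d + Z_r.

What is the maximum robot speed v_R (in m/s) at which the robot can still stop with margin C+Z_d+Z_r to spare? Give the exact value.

v_R_max = 1/2 m/s = 0.5000 m/s

at the boundary: (5/12)·v² + (2/25)·v + (-173/1200) = 0
  disc = (2/25)² − 4·(5/12)·(-173/1200) = 22201/90000 ; √disc = 149/300
  v_R = (−(2/25) + 149/300) / (2·(5/12)) = 1/2 m/s
check:
stop time T_s = (1/2)/(6/5) = 0.4167 s
robot covers v_R·T_r = 0.5000·0.0800 = 0.0400 m before braking
robot under decel: 0.5000²/(2·1.2000) = 0.1042 m
human closes 0.0000·0.4967 = 0.0000 m
residual clearance needed = 0.0200+0.0600+0.1000 = 0.1800 m
sum ≈ 0.0400+0.1042+0.0000+0.1800 ≈ 0.3242 m = S ✓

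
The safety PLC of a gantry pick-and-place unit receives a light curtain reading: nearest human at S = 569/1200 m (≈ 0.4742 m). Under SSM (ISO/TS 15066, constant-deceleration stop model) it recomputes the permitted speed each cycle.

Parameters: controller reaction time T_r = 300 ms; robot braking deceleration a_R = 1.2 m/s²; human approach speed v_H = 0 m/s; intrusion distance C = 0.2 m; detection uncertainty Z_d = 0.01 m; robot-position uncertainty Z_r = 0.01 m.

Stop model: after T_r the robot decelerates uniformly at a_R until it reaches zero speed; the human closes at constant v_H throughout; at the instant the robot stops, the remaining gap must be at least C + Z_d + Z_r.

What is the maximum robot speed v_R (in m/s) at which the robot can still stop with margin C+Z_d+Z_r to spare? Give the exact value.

v_R_max = 1/2 m/s = 0.5000 m/s

collect terms ⇒ (5/12)·v_R² + (3/10)·v_R + (-61/240) = 0
  disc = (3/10)² − 4·(5/12)·(-61/240) = 1849/3600 ; √disc = 43/60
  v_R = (−(3/10) + 43/60) / (2·(5/12)) = 1/2 m/s
check:
stop time T_s = (1/2)/(6/5) = 0.4167 s
reaction-phase robot travel = 0.5000·0.3000 = 0.1500 m
robot under decel: 0.5000²/(2·1.2000) = 0.1042 m
person approaches 0.0000·(0.3000+0.4167) = 0.0000 m
C+Z_d+Z_r = 0.2000+0.0100+0.0100 = 0.2200 m
sum ≈ 0.1500+0.1042+0.0000+0.2200 ≈ 0.4742 m = S ✓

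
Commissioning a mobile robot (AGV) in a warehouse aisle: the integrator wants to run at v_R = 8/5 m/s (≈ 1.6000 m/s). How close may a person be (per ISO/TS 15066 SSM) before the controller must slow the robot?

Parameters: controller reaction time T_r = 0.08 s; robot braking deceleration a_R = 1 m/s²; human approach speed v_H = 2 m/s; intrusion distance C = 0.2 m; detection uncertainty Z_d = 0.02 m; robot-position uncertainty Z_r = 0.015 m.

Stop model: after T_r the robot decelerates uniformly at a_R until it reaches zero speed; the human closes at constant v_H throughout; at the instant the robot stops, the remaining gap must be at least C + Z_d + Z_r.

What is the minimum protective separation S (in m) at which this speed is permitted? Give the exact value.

S_min = 5003/1000 m = 5.0030 m

stop time T_s = (8/5)/1 = 1.6000 s
robot covers v_R·T_r = 1.6000·0.0800 = 0.1280 m before braking
robot covers 1.6000·1.6000 − ½·1.0000·1.6000² = 1.2800 m while stopping
human over T_r+T_s: 2.0000·(0.0800+1.6000) = 3.3600 m
margins: 0.2000+0.0200+0.0150 = 0.2350 m
S_min ≈ 0.1280+1.2800+3.3600+0.2350  ⇒  S_min = 5003/1000 m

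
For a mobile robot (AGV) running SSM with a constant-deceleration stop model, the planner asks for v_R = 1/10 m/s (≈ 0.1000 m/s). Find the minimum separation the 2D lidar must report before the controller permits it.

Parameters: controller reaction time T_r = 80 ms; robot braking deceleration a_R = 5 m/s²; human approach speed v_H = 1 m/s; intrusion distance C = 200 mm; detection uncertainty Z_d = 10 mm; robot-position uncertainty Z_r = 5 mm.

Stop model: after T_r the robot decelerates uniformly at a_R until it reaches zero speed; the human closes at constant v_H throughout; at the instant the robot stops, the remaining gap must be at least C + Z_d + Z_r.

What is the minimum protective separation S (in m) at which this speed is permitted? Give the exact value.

S_min = 81/250 m = 0.3240 m

stop time T_s = (1/10)/5 = 0.0200 s
reaction-phase robot travel = 0.1000·0.0800 = 0.0080 m
braking distance = 0.1000²/(2·5.0000) = 0.0010 m
human closes 1.0000·0.1000 = 0.1000 m
C+Z_d+Z_r = 0.2000+0.0100+0.0050 = 0.2150 m
S_min ≈ 0.0080+0.0010+0.1000+0.2150  ⇒  S_min = 81/250 m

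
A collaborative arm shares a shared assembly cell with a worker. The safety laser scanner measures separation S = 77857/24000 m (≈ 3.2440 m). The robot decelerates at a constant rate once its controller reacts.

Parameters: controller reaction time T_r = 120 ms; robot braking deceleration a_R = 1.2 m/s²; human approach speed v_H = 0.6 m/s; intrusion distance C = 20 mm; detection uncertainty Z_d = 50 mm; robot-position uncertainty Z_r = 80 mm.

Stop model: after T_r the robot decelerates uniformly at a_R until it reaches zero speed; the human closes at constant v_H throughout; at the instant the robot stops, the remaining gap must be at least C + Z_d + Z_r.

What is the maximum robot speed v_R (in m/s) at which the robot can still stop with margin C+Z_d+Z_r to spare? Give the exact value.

v_R_max = 41/20 m/s = 2.0500 m/s

collect terms ⇒ (5/12)·v_R² + (31/50)·v_R + (-72529/24000) = 0
  disc = (31/50)² − 4·(5/12)·(-72529/24000) = 1951609/360000 ; √disc = 1397/600
  v_R = (−(31/50) + 1397/600) / (2·(5/12)) = 41/20 m/s
check:
braking lasts T_s = (41/20)/(6/5) = 1.7083 s
robot in T_r: 2.0500·0.1200 = 0.2460 m
braking distance = 2.0500²/(2·1.2000) = 1.7510 m
person approaches 0.6000·(0.1200+1.7083) = 1.0970 m
margins: 0.0200+0.0500+0.0800 = 0.1500 m
sum ≈ 0.2460+1.7510+1.0970+0.1500 ≈ 3.2440 m = S ✓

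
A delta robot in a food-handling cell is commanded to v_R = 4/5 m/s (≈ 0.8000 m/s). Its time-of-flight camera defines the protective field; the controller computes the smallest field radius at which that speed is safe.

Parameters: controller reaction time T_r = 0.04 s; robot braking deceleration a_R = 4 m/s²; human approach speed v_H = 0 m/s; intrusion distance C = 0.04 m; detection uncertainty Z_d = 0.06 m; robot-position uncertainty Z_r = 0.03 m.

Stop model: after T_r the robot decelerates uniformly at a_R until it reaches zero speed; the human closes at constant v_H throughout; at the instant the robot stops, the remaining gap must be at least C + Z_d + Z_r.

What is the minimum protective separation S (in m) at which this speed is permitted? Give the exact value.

T_s = v_R/a_R = (4/5)/4 = 0.2000 s
reaction-phase robot travel = 0.8000·0.0400 = 0.0320 m
braking distance = 0.8000²/(2·4.0000) = 0.0800 m
human closes 0.0000·0.2400 = 0.0000 m
margins: 0.0400+0.0600+0.0300 = 0.1300 m
S_min ≈ 0.0320+0.0800+0.0000+0.1300  ⇒  S_min = 121/500 m

S_min = 121/500 m = 0.2420 m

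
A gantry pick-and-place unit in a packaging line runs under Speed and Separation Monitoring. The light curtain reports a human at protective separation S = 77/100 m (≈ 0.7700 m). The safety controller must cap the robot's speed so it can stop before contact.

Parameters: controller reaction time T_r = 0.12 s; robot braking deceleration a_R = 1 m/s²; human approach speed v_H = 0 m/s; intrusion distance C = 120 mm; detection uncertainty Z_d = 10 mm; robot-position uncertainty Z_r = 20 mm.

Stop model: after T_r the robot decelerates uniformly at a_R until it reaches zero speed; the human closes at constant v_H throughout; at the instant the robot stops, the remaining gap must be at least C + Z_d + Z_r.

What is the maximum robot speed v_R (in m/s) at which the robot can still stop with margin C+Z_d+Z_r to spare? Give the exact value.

collect terms ⇒ (1/2)·v_R² + (3/25)·v_R + (-31/50) = 0
  disc = (3/25)² − 4·(1/2)·(-31/50) = 784/625 ; √disc = 28/25
  v_R = (−(3/25) + 28/25) / (2·(1/2)) = 1 m/s
check:
braking lasts T_s = 1/1 = 1.0000 s
robot covers v_R·T_r = 1.0000·0.1200 = 0.1200 m before braking
robot covers 1.0000·1.0000 − ½·1.0000·1.0000² = 0.5000 m while stopping
human over T_r+T_s: 0.0000·(0.1200+1.0000) = 0.0000 m
C+Z_d+Z_r = 0.1200+0.0100+0.0200 = 0.1500 m
sum ≈ 0.1200+0.5000+0.0000+0.1500 ≈ 0.7700 m = S ✓

v_R_max = 1 m/s = 1.0000 m/s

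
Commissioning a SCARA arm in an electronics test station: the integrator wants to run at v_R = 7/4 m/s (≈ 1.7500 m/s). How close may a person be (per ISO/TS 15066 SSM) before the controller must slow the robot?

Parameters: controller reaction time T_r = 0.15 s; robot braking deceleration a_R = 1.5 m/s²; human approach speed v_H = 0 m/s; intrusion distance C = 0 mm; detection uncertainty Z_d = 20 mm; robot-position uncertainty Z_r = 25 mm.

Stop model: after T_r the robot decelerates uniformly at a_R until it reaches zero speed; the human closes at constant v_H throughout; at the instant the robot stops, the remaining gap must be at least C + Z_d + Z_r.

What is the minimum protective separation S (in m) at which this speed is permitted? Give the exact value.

braking lasts T_s = (7/4)/(3/2) = 1.1667 s
robot covers v_R·T_r = 1.7500·0.1500 = 0.2625 m before braking
robot covers 1.7500·1.1667 − ½·1.5000·1.1667² = 1.0208 m while stopping
human over T_r+T_s: 0.0000·(0.1500+1.1667) = 0.0000 m
C+Z_d+Z_r = 0.0000+0.0200+0.0250 = 0.0450 m
S_min ≈ 0.2625+1.0208+0.0000+0.0450  ⇒  S_min = 797/600 m

S_min = 797/600 m = 1.3283 m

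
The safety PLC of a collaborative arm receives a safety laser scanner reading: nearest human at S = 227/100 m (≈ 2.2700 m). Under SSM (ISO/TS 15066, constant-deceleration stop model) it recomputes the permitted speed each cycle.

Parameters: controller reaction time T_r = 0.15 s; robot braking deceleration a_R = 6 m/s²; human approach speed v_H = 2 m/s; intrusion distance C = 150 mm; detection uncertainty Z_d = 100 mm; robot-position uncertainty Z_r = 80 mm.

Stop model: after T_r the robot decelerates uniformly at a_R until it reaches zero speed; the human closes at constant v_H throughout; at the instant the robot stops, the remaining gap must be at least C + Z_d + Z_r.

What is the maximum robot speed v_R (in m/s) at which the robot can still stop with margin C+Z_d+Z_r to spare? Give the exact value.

v_R_max = 12/5 m/s = 2.4000 m/s

quadratic (1/12)·v² + (29/60)·v + (-41/25) = 0
  disc = (29/60)² − 4·(1/12)·(-41/25) = 2809/3600 ; √disc = 53/60
  v_R = (−(29/60) + 53/60) / (2·(1/12)) = 12/5 m/s
check:
T_s = v_R/a_R = (12/5)/6 = 0.4000 s
robot in T_r: 2.4000·0.1500 = 0.3600 m
robot covers 2.4000·0.4000 − ½·6.0000·0.4000² = 0.4800 m while stopping
human over T_r+T_s: 2.0000·(0.1500+0.4000) = 1.1000 m
C+Z_d+Z_r = 0.1500+0.1000+0.0800 = 0.3300 m
sum ≈ 0.3600+0.4800+1.1000+0.3300 ≈ 2.2700 m = S ✓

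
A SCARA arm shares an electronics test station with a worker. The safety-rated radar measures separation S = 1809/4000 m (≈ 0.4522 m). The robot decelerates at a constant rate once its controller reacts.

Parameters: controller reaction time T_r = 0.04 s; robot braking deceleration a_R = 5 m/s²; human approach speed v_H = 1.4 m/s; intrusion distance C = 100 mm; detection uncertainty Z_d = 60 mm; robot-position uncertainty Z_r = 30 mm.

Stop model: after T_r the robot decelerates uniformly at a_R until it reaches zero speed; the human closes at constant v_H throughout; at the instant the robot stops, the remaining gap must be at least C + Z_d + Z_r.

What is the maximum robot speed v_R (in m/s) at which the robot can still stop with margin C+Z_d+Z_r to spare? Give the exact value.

v_R_max = 11/20 m/s = 0.5500 m/s

collect terms ⇒ (1/10)·v_R² + (8/25)·v_R + (-33/160) = 0
  disc = (8/25)² − 4·(1/10)·(-33/160) = 1849/10000 ; √disc = 43/100
  v_R = (−(8/25) + 43/100) / (2·(1/10)) = 11/20 m/s
check:
T_s = v_R/a_R = (11/20)/5 = 0.1100 s
reaction-phase robot travel = 0.5500·0.0400 = 0.0220 m
robot under decel: 0.5500²/(2·5.0000) = 0.0302 m
person approaches 1.4000·(0.0400+0.1100) = 0.2100 m
residual clearance needed = 0.1000+0.0600+0.0300 = 0.1900 m
sum ≈ 0.0220+0.0302+0.2100+0.1900 ≈ 0.4522 m = S ✓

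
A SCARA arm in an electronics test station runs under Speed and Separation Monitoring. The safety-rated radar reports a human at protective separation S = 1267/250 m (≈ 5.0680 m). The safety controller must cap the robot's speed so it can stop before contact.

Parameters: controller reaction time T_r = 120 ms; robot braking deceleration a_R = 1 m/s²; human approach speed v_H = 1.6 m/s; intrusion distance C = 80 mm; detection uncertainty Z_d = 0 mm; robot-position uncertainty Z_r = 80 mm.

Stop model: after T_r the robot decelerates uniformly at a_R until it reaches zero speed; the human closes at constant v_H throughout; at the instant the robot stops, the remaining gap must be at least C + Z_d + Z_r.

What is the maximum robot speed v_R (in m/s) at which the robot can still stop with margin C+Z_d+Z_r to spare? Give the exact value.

at the boundary: (1/2)·v² + (43/25)·v + (-1179/250) = 0
  disc = (43/25)² − 4·(1/2)·(-1179/250) = 7744/625 ; √disc = 88/25
  v_R = (−(43/25) + 88/25) / (2·(1/2)) = 9/5 m/s
check:
stop time T_s = (9/5)/1 = 1.8000 s
reaction-phase robot travel = 1.8000·0.1200 = 0.2160 m
robot covers 1.8000·1.8000 − ½·1.0000·1.8000² = 1.6200 m while stopping
human over T_r+T_s: 1.6000·(0.1200+1.8000) = 3.0720 m
residual clearance needed = 0.0800+0.0000+0.0800 = 0.1600 m
sum ≈ 0.2160+1.6200+3.0720+0.1600 ≈ 5.0680 m = S ✓

v_R_max = 9/5 m/s = 1.8000 m/s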